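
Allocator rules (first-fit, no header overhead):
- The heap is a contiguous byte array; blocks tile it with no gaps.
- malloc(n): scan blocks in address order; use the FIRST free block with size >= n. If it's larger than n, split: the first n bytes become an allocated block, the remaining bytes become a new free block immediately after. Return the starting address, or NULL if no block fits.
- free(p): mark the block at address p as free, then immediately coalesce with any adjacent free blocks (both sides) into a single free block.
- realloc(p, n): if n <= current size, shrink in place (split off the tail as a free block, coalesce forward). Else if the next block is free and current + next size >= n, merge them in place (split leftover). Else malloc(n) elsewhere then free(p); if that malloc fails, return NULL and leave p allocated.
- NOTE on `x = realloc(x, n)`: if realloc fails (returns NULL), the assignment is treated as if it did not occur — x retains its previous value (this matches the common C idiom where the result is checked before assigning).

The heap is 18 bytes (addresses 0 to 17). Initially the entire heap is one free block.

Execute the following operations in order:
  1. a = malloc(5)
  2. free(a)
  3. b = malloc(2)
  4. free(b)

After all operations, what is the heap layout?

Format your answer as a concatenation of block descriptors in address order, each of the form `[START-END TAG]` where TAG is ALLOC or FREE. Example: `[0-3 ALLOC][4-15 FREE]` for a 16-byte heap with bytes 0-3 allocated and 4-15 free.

Op 1: a = malloc(5) -> a = 0; heap: [0-4 ALLOC][5-17 FREE]
Op 2: free(a) -> (freed a); heap: [0-17 FREE]
Op 3: b = malloc(2) -> b = 0; heap: [0-1 ALLOC][2-17 FREE]
Op 4: free(b) -> (freed b); heap: [0-17 FREE]

Answer: [0-17 FREE]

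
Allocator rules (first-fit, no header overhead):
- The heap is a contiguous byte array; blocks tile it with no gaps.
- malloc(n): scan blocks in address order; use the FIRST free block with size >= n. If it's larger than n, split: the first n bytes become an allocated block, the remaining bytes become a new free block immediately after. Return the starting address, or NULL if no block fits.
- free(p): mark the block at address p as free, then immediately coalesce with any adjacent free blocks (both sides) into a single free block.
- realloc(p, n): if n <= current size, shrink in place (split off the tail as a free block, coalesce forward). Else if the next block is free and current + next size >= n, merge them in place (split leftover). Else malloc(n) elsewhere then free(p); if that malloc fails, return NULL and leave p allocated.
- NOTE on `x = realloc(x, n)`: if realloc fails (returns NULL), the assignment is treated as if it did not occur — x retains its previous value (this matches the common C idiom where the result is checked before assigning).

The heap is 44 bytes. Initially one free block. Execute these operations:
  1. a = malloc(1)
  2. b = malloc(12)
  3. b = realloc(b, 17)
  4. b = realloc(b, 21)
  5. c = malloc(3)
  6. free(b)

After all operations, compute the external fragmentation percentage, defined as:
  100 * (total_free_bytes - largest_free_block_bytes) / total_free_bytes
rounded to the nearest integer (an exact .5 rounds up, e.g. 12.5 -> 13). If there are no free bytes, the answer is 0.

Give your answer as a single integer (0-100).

Answer: 48

Derivation:
Op 1: a = malloc(1) -> a = 0; heap: [0-0 ALLOC][1-43 FREE]
Op 2: b = malloc(12) -> b = 1; heap: [0-0 ALLOC][1-12 ALLOC][13-43 FREE]
Op 3: b = realloc(b, 17) -> b = 1; heap: [0-0 ALLOC][1-17 ALLOC][18-43 FREE]
Op 4: b = realloc(b, 21) -> b = 1; heap: [0-0 ALLOC][1-21 ALLOC][22-43 FREE]
Op 5: c = malloc(3) -> c = 22; heap: [0-0 ALLOC][1-21 ALLOC][22-24 ALLOC][25-43 FREE]
Op 6: free(b) -> (freed b); heap: [0-0 ALLOC][1-21 FREE][22-24 ALLOC][25-43 FREE]
Free blocks: [21 19] total_free=40 largest=21 -> 100*(40-21)/40 = 1900/40 = 47.5 -> rounds to 48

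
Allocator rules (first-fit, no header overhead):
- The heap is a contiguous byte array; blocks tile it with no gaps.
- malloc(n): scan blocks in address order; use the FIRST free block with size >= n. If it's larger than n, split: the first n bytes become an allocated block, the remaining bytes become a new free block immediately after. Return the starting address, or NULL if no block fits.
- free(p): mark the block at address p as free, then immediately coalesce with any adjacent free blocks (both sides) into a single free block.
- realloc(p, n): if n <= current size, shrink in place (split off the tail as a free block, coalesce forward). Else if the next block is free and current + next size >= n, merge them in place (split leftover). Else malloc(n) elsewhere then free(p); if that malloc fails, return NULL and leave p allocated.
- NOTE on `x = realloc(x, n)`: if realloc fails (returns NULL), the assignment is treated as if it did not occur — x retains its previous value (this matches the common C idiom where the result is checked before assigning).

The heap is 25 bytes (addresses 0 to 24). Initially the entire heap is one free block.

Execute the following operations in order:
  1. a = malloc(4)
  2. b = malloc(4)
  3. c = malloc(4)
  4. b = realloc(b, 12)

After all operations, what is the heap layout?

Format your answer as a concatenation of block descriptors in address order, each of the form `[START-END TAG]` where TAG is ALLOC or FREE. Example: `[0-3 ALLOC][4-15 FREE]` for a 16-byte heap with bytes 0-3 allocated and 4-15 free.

Op 1: a = malloc(4) -> a = 0; heap: [0-3 ALLOC][4-24 FREE]
Op 2: b = malloc(4) -> b = 4; heap: [0-3 ALLOC][4-7 ALLOC][8-24 FREE]
Op 3: c = malloc(4) -> c = 8; heap: [0-3 ALLOC][4-7 ALLOC][8-11 ALLOC][12-24 FREE]
Op 4: b = realloc(b, 12) -> b = 12; heap: [0-3 ALLOC][4-7 FREE][8-11 ALLOC][12-23 ALLOC][24-24 FREE]

Answer: [0-3 ALLOC][4-7 FREE][8-11 ALLOC][12-23 ALLOC][24-24 FREE]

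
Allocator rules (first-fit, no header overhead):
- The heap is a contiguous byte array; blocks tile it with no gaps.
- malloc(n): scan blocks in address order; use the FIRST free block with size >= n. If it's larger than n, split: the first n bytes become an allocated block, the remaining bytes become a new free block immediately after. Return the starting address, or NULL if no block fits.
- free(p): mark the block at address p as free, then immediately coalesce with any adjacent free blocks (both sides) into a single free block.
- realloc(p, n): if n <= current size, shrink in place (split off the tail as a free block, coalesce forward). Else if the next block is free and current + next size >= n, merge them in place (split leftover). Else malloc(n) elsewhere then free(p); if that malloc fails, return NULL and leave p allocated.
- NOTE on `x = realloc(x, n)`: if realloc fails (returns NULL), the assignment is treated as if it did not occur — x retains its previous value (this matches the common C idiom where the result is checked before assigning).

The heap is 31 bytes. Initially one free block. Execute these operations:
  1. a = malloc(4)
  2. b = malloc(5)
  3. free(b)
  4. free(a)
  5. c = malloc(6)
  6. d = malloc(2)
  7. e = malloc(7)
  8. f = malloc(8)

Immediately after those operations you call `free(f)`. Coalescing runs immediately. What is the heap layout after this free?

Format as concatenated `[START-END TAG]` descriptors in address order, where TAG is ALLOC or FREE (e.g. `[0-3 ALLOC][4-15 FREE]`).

Answer: [0-5 ALLOC][6-7 ALLOC][8-14 ALLOC][15-30 FREE]

Derivation:
Op 1: a = malloc(4) -> a = 0; heap: [0-3 ALLOC][4-30 FREE]
Op 2: b = malloc(5) -> b = 4; heap: [0-3 ALLOC][4-8 ALLOC][9-30 FREE]
Op 3: free(b) -> (freed b); heap: [0-3 ALLOC][4-30 FREE]
Op 4: free(a) -> (freed a); heap: [0-30 FREE]
Op 5: c = malloc(6) -> c = 0; heap: [0-5 ALLOC][6-30 FREE]
Op 6: d = malloc(2) -> d = 6; heap: [0-5 ALLOC][6-7 ALLOC][8-30 FREE]
Op 7: e = malloc(7) -> e = 8; heap: [0-5 ALLOC][6-7 ALLOC][8-14 ALLOC][15-30 FREE]
Op 8: f = malloc(8) -> f = 15; heap: [0-5 ALLOC][6-7 ALLOC][8-14 ALLOC][15-22 ALLOC][23-30 FREE]
free(f): f = 15 -> block [15-22 ALLOC]; mark free, coalesce with adjacent free neighbors -> [0-5 ALLOC][6-7 ALLOC][8-14 ALLOC][15-30 FREE]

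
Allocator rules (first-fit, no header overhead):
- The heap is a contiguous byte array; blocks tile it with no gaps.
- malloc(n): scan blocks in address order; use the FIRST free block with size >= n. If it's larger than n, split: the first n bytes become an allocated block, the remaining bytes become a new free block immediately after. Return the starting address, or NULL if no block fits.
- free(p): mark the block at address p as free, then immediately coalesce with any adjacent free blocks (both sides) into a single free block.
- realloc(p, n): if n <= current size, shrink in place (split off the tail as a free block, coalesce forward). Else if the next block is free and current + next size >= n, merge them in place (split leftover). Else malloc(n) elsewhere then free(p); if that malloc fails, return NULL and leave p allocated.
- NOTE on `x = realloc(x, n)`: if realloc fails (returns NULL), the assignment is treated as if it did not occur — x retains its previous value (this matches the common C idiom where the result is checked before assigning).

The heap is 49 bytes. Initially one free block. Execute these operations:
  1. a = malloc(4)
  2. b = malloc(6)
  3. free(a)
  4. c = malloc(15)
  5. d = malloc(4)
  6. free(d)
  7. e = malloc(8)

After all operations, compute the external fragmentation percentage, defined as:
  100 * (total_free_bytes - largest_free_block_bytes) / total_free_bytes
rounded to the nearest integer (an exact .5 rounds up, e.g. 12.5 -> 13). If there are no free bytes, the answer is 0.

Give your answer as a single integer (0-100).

Answer: 20

Derivation:
Op 1: a = malloc(4) -> a = 0; heap: [0-3 ALLOC][4-48 FREE]
Op 2: b = malloc(6) -> b = 4; heap: [0-3 ALLOC][4-9 ALLOC][10-48 FREE]
Op 3: free(a) -> (freed a); heap: [0-3 FREE][4-9 ALLOC][10-48 FREE]
Op 4: c = malloc(15) -> c = 10; heap: [0-3 FREE][4-9 ALLOC][10-24 ALLOC][25-48 FREE]
Op 5: d = malloc(4) -> d = 0; heap: [0-3 ALLOC][4-9 ALLOC][10-24 ALLOC][25-48 FREE]
Op 6: free(d) -> (freed d); heap: [0-3 FREE][4-9 ALLOC][10-24 ALLOC][25-48 FREE]
Op 7: e = malloc(8) -> e = 25; heap: [0-3 FREE][4-9 ALLOC][10-24 ALLOC][25-32 ALLOC][33-48 FREE]
Free blocks: [4 16] total_free=20 largest=16 -> 100*(20-16)/20 = 400/20 = 20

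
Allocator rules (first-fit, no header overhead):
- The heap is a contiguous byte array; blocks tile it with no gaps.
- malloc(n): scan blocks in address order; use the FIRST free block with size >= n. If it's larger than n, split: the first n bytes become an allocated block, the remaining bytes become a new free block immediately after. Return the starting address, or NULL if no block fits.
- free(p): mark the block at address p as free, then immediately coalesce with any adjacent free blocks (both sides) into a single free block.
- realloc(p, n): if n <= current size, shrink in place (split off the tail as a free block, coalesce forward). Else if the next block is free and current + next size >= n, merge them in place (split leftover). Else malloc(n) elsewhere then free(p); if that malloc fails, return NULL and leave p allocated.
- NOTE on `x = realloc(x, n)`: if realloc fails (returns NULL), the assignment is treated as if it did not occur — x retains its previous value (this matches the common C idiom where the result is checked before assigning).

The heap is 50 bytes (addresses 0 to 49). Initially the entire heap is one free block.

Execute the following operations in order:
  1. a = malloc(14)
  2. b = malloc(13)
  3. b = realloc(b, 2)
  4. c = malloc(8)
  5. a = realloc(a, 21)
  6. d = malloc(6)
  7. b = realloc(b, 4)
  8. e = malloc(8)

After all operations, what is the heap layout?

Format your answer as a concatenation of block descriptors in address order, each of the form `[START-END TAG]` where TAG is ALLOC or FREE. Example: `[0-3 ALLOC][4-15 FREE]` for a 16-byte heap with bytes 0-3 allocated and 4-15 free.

Op 1: a = malloc(14) -> a = 0; heap: [0-13 ALLOC][14-49 FREE]
Op 2: b = malloc(13) -> b = 14; heap: [0-13 ALLOC][14-26 ALLOC][27-49 FREE]
Op 3: b = realloc(b, 2) -> b = 14; heap: [0-13 ALLOC][14-15 ALLOC][16-49 FREE]
Op 4: c = malloc(8) -> c = 16; heap: [0-13 ALLOC][14-15 ALLOC][16-23 ALLOC][24-49 FREE]
Op 5: a = realloc(a, 21) -> a = 24; heap: [0-13 FREE][14-15 ALLOC][16-23 ALLOC][24-44 ALLOC][45-49 FREE]
Op 6: d = malloc(6) -> d = 0; heap: [0-5 ALLOC][6-13 FREE][14-15 ALLOC][16-23 ALLOC][24-44 ALLOC][45-49 FREE]
Op 7: b = realloc(b, 4) -> b = 6; heap: [0-5 ALLOC][6-9 ALLOC][10-15 FREE][16-23 ALLOC][24-44 ALLOC][45-49 FREE]
Op 8: e = malloc(8) -> e = NULL; heap: [0-5 ALLOC][6-9 ALLOC][10-15 FREE][16-23 ALLOC][24-44 ALLOC][45-49 FREE]

Answer: [0-5 ALLOC][6-9 ALLOC][10-15 FREE][16-23 ALLOC][24-44 ALLOC][45-49 FREE]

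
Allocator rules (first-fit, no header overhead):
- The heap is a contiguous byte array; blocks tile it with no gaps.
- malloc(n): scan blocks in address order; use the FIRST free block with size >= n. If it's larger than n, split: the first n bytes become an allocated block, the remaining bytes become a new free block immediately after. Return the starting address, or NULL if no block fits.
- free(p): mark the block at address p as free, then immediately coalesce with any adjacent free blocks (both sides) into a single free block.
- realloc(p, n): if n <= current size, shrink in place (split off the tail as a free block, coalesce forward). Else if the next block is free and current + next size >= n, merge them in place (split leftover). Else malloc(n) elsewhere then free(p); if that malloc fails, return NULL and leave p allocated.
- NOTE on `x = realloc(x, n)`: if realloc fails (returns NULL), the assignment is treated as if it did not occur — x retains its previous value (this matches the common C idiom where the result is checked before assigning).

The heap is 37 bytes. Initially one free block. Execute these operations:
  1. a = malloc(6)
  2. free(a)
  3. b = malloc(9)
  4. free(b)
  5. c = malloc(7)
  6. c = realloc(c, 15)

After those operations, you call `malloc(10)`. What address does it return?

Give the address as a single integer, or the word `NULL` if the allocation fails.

Answer: 15

Derivation:
Op 1: a = malloc(6) -> a = 0; heap: [0-5 ALLOC][6-36 FREE]
Op 2: free(a) -> (freed a); heap: [0-36 FREE]
Op 3: b = malloc(9) -> b = 0; heap: [0-8 ALLOC][9-36 FREE]
Op 4: free(b) -> (freed b); heap: [0-36 FREE]
Op 5: c = malloc(7) -> c = 0; heap: [0-6 ALLOC][7-36 FREE]
Op 6: c = realloc(c, 15) -> c = 0; heap: [0-14 ALLOC][15-36 FREE]
malloc(10): first-fit scan over [0-14 ALLOC][15-36 FREE] -> 15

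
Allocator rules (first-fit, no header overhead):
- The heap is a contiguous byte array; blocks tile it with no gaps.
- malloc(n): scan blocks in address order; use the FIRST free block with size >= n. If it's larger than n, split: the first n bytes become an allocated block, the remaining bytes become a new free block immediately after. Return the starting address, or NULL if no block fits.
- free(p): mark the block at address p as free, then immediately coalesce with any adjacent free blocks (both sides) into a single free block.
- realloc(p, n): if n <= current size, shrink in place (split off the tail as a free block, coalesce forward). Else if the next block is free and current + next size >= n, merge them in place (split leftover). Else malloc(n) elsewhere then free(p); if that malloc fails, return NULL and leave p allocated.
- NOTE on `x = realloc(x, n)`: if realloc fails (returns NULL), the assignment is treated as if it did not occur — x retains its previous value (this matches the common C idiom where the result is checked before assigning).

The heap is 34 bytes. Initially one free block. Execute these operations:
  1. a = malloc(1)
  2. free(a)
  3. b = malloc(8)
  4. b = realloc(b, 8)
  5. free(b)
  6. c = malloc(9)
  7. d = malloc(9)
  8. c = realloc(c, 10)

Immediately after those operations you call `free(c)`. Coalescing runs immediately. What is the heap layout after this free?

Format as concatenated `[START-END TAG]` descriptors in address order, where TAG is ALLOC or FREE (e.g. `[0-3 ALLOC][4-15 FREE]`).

Op 1: a = malloc(1) -> a = 0; heap: [0-0 ALLOC][1-33 FREE]
Op 2: free(a) -> (freed a); heap: [0-33 FREE]
Op 3: b = malloc(8) -> b = 0; heap: [0-7 ALLOC][8-33 FREE]
Op 4: b = realloc(b, 8) -> b = 0; heap: [0-7 ALLOC][8-33 FREE]
Op 5: free(b) -> (freed b); heap: [0-33 FREE]
Op 6: c = malloc(9) -> c = 0; heap: [0-8 ALLOC][9-33 FREE]
Op 7: d = malloc(9) -> d = 9; heap: [0-8 ALLOC][9-17 ALLOC][18-33 FREE]
Op 8: c = realloc(c, 10) -> c = 18; heap: [0-8 FREE][9-17 ALLOC][18-27 ALLOC][28-33 FREE]
free(c): c = 18 -> block [18-27 ALLOC]; mark free, coalesce with adjacent free neighbors -> [0-8 FREE][9-17 ALLOC][18-33 FREE]

Answer: [0-8 FREE][9-17 ALLOC][18-33 FREE]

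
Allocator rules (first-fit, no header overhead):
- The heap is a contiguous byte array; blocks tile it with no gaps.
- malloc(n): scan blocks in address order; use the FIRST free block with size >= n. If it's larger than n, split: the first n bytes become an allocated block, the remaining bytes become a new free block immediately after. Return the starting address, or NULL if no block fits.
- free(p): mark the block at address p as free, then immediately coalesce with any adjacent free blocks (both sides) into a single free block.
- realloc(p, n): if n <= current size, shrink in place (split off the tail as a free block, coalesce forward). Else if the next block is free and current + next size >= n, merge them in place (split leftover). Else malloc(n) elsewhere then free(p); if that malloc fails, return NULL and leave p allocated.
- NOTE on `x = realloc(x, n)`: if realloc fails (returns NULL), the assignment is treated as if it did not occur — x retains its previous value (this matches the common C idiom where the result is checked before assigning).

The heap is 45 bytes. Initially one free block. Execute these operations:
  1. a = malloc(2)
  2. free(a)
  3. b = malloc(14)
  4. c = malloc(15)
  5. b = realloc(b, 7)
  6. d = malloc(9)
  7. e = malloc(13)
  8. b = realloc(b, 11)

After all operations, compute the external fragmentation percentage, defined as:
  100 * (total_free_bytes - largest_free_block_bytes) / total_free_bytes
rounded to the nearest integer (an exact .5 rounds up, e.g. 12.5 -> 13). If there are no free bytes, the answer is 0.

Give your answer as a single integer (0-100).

Op 1: a = malloc(2) -> a = 0; heap: [0-1 ALLOC][2-44 FREE]
Op 2: free(a) -> (freed a); heap: [0-44 FREE]
Op 3: b = malloc(14) -> b = 0; heap: [0-13 ALLOC][14-44 FREE]
Op 4: c = malloc(15) -> c = 14; heap: [0-13 ALLOC][14-28 ALLOC][29-44 FREE]
Op 5: b = realloc(b, 7) -> b = 0; heap: [0-6 ALLOC][7-13 FREE][14-28 ALLOC][29-44 FREE]
Op 6: d = malloc(9) -> d = 29; heap: [0-6 ALLOC][7-13 FREE][14-28 ALLOC][29-37 ALLOC][38-44 FREE]
Op 7: e = malloc(13) -> e = NULL; heap: [0-6 ALLOC][7-13 FREE][14-28 ALLOC][29-37 ALLOC][38-44 FREE]
Op 8: b = realloc(b, 11) -> b = 0; heap: [0-10 ALLOC][11-13 FREE][14-28 ALLOC][29-37 ALLOC][38-44 FREE]
Free blocks: [3 7] total_free=10 largest=7 -> 100*(10-7)/10 = 300/10 = 30

Answer: 30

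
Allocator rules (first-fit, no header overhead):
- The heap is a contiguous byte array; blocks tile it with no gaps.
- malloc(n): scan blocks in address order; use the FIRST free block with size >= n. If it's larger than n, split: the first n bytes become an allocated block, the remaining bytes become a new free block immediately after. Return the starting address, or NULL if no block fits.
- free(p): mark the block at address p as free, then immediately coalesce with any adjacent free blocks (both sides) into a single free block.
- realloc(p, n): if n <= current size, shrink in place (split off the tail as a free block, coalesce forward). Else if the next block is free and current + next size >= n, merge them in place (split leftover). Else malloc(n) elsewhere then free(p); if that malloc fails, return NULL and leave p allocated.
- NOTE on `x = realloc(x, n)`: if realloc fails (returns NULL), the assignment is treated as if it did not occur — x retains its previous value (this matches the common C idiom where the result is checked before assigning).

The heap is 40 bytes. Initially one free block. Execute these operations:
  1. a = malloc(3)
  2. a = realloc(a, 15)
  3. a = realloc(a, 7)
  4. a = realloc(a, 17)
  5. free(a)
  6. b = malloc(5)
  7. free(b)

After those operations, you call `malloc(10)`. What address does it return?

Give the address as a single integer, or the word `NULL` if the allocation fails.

Op 1: a = malloc(3) -> a = 0; heap: [0-2 ALLOC][3-39 FREE]
Op 2: a = realloc(a, 15) -> a = 0; heap: [0-14 ALLOC][15-39 FREE]
Op 3: a = realloc(a, 7) -> a = 0; heap: [0-6 ALLOC][7-39 FREE]
Op 4: a = realloc(a, 17) -> a = 0; heap: [0-16 ALLOC][17-39 FREE]
Op 5: free(a) -> (freed a); heap: [0-39 FREE]
Op 6: b = malloc(5) -> b = 0; heap: [0-4 ALLOC][5-39 FREE]
Op 7: free(b) -> (freed b); heap: [0-39 FREE]
malloc(10): first-fit scan over [0-39 FREE] -> 0

Answer: 0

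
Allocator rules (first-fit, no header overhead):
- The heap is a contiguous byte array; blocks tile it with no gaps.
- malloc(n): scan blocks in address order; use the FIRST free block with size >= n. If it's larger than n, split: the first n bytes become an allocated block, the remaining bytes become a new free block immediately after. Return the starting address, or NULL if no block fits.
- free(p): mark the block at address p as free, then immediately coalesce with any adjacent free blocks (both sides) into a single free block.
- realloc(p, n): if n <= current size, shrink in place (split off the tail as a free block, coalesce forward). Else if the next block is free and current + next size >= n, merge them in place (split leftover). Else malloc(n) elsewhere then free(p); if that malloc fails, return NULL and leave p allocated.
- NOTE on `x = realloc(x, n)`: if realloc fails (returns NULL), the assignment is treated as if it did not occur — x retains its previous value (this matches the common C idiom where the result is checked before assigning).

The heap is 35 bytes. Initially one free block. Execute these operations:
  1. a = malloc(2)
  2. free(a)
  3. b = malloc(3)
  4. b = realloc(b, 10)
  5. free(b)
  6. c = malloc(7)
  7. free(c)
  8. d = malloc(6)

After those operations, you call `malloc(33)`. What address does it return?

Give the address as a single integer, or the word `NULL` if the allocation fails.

Op 1: a = malloc(2) -> a = 0; heap: [0-1 ALLOC][2-34 FREE]
Op 2: free(a) -> (freed a); heap: [0-34 FREE]
Op 3: b = malloc(3) -> b = 0; heap: [0-2 ALLOC][3-34 FREE]
Op 4: b = realloc(b, 10) -> b = 0; heap: [0-9 ALLOC][10-34 FREE]
Op 5: free(b) -> (freed b); heap: [0-34 FREE]
Op 6: c = malloc(7) -> c = 0; heap: [0-6 ALLOC][7-34 FREE]
Op 7: free(c) -> (freed c); heap: [0-34 FREE]
Op 8: d = malloc(6) -> d = 0; heap: [0-5 ALLOC][6-34 FREE]
malloc(33): first-fit scan over [0-5 ALLOC][6-34 FREE] -> NULL

Answer: NULL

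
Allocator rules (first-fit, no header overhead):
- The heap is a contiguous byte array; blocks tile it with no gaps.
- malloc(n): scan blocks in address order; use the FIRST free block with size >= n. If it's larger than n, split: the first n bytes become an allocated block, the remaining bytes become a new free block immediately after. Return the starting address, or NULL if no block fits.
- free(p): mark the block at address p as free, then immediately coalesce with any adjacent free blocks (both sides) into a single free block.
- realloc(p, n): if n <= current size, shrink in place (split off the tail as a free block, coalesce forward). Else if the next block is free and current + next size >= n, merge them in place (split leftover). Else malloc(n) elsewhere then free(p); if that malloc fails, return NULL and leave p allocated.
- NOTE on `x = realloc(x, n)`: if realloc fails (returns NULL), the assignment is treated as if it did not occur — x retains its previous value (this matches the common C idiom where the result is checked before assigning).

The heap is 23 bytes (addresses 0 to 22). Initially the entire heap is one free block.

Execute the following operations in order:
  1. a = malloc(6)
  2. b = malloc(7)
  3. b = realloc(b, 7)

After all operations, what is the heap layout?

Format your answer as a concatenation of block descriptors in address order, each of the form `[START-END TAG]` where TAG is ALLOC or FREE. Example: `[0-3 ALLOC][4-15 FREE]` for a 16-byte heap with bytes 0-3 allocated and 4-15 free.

Answer: [0-5 ALLOC][6-12 ALLOC][13-22 FREE]

Derivation:
Op 1: a = malloc(6) -> a = 0; heap: [0-5 ALLOC][6-22 FREE]
Op 2: b = malloc(7) -> b = 6; heap: [0-5 ALLOC][6-12 ALLOC][13-22 FREE]
Op 3: b = realloc(b, 7) -> b = 6; heap: [0-5 ALLOC][6-12 ALLOC][13-22 FREE]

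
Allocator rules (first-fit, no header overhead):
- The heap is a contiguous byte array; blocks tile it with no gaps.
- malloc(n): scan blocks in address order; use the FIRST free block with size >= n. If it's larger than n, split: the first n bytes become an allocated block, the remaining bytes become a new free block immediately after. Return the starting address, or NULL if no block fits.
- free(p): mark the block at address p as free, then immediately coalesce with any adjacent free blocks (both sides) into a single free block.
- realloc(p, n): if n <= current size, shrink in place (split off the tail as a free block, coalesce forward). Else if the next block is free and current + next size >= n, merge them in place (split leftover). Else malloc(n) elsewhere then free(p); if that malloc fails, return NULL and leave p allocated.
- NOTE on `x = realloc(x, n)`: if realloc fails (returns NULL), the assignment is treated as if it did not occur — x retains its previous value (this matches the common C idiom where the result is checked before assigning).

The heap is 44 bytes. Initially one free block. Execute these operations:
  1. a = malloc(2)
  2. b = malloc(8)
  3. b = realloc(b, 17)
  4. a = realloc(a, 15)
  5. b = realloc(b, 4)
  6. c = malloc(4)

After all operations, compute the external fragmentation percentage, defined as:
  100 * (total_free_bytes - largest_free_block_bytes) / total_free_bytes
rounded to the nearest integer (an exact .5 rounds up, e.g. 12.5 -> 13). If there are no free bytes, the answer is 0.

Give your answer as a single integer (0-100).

Answer: 52

Derivation:
Op 1: a = malloc(2) -> a = 0; heap: [0-1 ALLOC][2-43 FREE]
Op 2: b = malloc(8) -> b = 2; heap: [0-1 ALLOC][2-9 ALLOC][10-43 FREE]
Op 3: b = realloc(b, 17) -> b = 2; heap: [0-1 ALLOC][2-18 ALLOC][19-43 FREE]
Op 4: a = realloc(a, 15) -> a = 19; heap: [0-1 FREE][2-18 ALLOC][19-33 ALLOC][34-43 FREE]
Op 5: b = realloc(b, 4) -> b = 2; heap: [0-1 FREE][2-5 ALLOC][6-18 FREE][19-33 ALLOC][34-43 FREE]
Op 6: c = malloc(4) -> c = 6; heap: [0-1 FREE][2-5 ALLOC][6-9 ALLOC][10-18 FREE][19-33 ALLOC][34-43 FREE]
Free blocks: [2 9 10] total_free=21 largest=10 -> 100*(21-10)/21 = 1100/21 ≈ 52.381 -> rounds to 52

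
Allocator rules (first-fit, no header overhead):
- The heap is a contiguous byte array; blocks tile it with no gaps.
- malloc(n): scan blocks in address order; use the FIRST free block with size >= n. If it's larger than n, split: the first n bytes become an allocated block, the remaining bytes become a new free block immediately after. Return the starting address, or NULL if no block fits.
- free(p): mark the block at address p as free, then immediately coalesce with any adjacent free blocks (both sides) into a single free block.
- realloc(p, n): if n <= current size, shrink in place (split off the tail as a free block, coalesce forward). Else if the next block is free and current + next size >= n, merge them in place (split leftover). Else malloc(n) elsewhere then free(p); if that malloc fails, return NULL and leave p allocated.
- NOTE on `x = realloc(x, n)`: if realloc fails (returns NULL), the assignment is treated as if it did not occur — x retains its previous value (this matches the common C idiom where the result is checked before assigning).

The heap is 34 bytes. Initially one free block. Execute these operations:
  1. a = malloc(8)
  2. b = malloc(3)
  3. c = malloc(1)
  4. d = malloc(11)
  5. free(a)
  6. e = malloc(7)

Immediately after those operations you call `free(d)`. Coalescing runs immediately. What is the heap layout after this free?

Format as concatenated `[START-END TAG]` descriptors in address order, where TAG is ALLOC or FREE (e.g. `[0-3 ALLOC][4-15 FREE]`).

Answer: [0-6 ALLOC][7-7 FREE][8-10 ALLOC][11-11 ALLOC][12-33 FREE]

Derivation:
Op 1: a = malloc(8) -> a = 0; heap: [0-7 ALLOC][8-33 FREE]
Op 2: b = malloc(3) -> b = 8; heap: [0-7 ALLOC][8-10 ALLOC][11-33 FREE]
Op 3: c = malloc(1) -> c = 11; heap: [0-7 ALLOC][8-10 ALLOC][11-11 ALLOC][12-33 FREE]
Op 4: d = malloc(11) -> d = 12; heap: [0-7 ALLOC][8-10 ALLOC][11-11 ALLOC][12-22 ALLOC][23-33 FREE]
Op 5: free(a) -> (freed a); heap: [0-7 FREE][8-10 ALLOC][11-11 ALLOC][12-22 ALLOC][23-33 FREE]
Op 6: e = malloc(7) -> e = 0; heap: [0-6 ALLOC][7-7 FREE][8-10 ALLOC][11-11 ALLOC][12-22 ALLOC][23-33 FREE]
free(d): d = 12 -> block [12-22 ALLOC]; mark free, coalesce with adjacent free neighbors -> [0-6 ALLOC][7-7 FREE][8-10 ALLOC][11-11 ALLOC][12-33 FREE]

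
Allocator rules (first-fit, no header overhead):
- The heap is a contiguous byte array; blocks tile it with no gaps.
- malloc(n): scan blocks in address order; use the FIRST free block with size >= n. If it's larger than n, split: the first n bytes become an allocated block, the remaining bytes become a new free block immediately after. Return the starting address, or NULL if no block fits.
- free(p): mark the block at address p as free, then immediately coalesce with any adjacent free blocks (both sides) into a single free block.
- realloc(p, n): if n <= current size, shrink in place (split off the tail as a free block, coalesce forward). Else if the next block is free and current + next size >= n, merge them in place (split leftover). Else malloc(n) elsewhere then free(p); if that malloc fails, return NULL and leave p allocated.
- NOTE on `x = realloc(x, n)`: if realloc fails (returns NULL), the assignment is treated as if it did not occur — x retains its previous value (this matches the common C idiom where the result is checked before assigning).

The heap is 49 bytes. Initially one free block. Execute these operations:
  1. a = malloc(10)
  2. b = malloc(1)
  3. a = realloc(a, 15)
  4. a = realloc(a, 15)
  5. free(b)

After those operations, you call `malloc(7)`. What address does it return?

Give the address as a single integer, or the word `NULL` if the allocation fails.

Op 1: a = malloc(10) -> a = 0; heap: [0-9 ALLOC][10-48 FREE]
Op 2: b = malloc(1) -> b = 10; heap: [0-9 ALLOC][10-10 ALLOC][11-48 FREE]
Op 3: a = realloc(a, 15) -> a = 11; heap: [0-9 FREE][10-10 ALLOC][11-25 ALLOC][26-48 FREE]
Op 4: a = realloc(a, 15) -> a = 11; heap: [0-9 FREE][10-10 ALLOC][11-25 ALLOC][26-48 FREE]
Op 5: free(b) -> (freed b); heap: [0-10 FREE][11-25 ALLOC][26-48 FREE]
malloc(7): first-fit scan over [0-10 FREE][11-25 ALLOC][26-48 FREE] -> 0

Answer: 0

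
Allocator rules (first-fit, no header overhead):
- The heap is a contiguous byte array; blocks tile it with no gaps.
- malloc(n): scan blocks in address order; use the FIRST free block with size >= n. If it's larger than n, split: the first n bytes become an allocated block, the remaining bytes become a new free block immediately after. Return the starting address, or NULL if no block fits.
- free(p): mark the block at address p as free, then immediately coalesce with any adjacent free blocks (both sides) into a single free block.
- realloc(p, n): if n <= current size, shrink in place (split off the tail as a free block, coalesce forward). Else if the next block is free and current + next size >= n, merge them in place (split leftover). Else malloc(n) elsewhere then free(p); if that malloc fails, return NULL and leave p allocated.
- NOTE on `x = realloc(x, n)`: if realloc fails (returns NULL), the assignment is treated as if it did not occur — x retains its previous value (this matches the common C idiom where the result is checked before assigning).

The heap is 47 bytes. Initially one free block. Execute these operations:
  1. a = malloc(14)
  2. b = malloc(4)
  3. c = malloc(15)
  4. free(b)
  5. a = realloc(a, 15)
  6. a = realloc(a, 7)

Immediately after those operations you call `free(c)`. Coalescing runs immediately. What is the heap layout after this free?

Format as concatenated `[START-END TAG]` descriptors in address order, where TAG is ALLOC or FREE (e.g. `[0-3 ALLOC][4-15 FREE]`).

Op 1: a = malloc(14) -> a = 0; heap: [0-13 ALLOC][14-46 FREE]
Op 2: b = malloc(4) -> b = 14; heap: [0-13 ALLOC][14-17 ALLOC][18-46 FREE]
Op 3: c = malloc(15) -> c = 18; heap: [0-13 ALLOC][14-17 ALLOC][18-32 ALLOC][33-46 FREE]
Op 4: free(b) -> (freed b); heap: [0-13 ALLOC][14-17 FREE][18-32 ALLOC][33-46 FREE]
Op 5: a = realloc(a, 15) -> a = 0; heap: [0-14 ALLOC][15-17 FREE][18-32 ALLOC][33-46 FREE]
Op 6: a = realloc(a, 7) -> a = 0; heap: [0-6 ALLOC][7-17 FREE][18-32 ALLOC][33-46 FREE]
free(c): c = 18 -> block [18-32 ALLOC]; mark free, coalesce with adjacent free neighbors -> [0-6 ALLOC][7-46 FREE]

Answer: [0-6 ALLOC][7-46 FREE]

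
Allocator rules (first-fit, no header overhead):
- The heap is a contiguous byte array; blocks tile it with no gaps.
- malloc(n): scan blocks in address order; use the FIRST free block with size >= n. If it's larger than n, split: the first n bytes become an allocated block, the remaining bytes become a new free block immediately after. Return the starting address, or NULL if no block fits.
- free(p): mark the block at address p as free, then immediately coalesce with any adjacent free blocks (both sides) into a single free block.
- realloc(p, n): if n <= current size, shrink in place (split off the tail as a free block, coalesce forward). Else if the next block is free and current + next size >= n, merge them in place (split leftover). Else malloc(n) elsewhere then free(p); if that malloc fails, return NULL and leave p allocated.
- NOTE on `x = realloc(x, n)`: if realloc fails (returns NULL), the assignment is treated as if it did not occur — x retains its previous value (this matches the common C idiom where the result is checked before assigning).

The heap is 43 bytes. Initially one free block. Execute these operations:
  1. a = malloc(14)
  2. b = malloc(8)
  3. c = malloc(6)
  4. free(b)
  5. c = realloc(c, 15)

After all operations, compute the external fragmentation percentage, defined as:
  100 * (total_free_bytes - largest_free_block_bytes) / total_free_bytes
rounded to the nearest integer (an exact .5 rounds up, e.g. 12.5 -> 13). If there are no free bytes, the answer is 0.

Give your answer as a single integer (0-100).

Op 1: a = malloc(14) -> a = 0; heap: [0-13 ALLOC][14-42 FREE]
Op 2: b = malloc(8) -> b = 14; heap: [0-13 ALLOC][14-21 ALLOC][22-42 FREE]
Op 3: c = malloc(6) -> c = 22; heap: [0-13 ALLOC][14-21 ALLOC][22-27 ALLOC][28-42 FREE]
Op 4: free(b) -> (freed b); heap: [0-13 ALLOC][14-21 FREE][22-27 ALLOC][28-42 FREE]
Op 5: c = realloc(c, 15) -> c = 22; heap: [0-13 ALLOC][14-21 FREE][22-36 ALLOC][37-42 FREE]
Free blocks: [8 6] total_free=14 largest=8 -> 100*(14-8)/14 = 600/14 ≈ 42.857 -> rounds to 43

Answer: 43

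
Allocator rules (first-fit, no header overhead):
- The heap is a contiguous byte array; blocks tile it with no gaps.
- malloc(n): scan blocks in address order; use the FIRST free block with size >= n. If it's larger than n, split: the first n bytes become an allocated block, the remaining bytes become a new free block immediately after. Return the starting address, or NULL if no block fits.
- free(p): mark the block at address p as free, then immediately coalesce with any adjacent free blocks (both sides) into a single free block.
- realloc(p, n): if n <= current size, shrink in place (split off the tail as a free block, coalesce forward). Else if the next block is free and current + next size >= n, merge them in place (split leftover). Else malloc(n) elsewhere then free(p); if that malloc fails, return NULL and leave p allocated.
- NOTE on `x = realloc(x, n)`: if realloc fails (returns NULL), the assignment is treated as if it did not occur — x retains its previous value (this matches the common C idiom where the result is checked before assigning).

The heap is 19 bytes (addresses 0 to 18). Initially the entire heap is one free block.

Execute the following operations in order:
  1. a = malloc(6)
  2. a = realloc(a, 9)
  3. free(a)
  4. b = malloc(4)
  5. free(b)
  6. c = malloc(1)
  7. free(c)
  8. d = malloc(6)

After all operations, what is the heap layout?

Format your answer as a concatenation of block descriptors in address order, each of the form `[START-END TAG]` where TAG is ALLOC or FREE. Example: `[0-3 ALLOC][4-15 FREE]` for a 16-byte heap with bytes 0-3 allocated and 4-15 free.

Answer: [0-5 ALLOC][6-18 FREE]

Derivation:
Op 1: a = malloc(6) -> a = 0; heap: [0-5 ALLOC][6-18 FREE]
Op 2: a = realloc(a, 9) -> a = 0; heap: [0-8 ALLOC][9-18 FREE]
Op 3: free(a) -> (freed a); heap: [0-18 FREE]
Op 4: b = malloc(4) -> b = 0; heap: [0-3 ALLOC][4-18 FREE]
Op 5: free(b) -> (freed b); heap: [0-18 FREE]
Op 6: c = malloc(1) -> c = 0; heap: [0-0 ALLOC][1-18 FREE]
Op 7: free(c) -> (freed c); heap: [0-18 FREE]
Op 8: d = malloc(6) -> d = 0; heap: [0-5 ALLOC][6-18 FREE]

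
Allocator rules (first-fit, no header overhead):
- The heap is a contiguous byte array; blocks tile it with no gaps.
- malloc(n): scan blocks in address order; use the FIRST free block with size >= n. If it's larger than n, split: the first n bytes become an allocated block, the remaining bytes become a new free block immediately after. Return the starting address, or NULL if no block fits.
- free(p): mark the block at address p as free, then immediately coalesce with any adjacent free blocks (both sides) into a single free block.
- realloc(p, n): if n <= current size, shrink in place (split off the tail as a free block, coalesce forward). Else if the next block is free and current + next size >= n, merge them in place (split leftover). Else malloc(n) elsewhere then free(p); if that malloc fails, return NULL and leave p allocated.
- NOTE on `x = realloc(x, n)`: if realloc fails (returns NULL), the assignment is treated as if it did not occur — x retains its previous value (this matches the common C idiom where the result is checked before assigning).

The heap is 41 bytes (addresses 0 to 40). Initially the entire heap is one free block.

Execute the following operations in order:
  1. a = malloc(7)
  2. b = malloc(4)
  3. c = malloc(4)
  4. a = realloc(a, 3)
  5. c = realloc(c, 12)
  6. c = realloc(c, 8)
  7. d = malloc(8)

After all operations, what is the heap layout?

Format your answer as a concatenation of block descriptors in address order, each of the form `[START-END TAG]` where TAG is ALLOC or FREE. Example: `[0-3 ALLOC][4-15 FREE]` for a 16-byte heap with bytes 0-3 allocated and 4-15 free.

Op 1: a = malloc(7) -> a = 0; heap: [0-6 ALLOC][7-40 FREE]
Op 2: b = malloc(4) -> b = 7; heap: [0-6 ALLOC][7-10 ALLOC][11-40 FREE]
Op 3: c = malloc(4) -> c = 11; heap: [0-6 ALLOC][7-10 ALLOC][11-14 ALLOC][15-40 FREE]
Op 4: a = realloc(a, 3) -> a = 0; heap: [0-2 ALLOC][3-6 FREE][7-10 ALLOC][11-14 ALLOC][15-40 FREE]
Op 5: c = realloc(c, 12) -> c = 11; heap: [0-2 ALLOC][3-6 FREE][7-10 ALLOC][11-22 ALLOC][23-40 FREE]
Op 6: c = realloc(c, 8) -> c = 11; heap: [0-2 ALLOC][3-6 FREE][7-10 ALLOC][11-18 ALLOC][19-40 FREE]
Op 7: d = malloc(8) -> d = 19; heap: [0-2 ALLOC][3-6 FREE][7-10 ALLOC][11-18 ALLOC][19-26 ALLOC][27-40 FREE]

Answer: [0-2 ALLOC][3-6 FREE][7-10 ALLOC][11-18 ALLOC][19-26 ALLOC][27-40 FREE]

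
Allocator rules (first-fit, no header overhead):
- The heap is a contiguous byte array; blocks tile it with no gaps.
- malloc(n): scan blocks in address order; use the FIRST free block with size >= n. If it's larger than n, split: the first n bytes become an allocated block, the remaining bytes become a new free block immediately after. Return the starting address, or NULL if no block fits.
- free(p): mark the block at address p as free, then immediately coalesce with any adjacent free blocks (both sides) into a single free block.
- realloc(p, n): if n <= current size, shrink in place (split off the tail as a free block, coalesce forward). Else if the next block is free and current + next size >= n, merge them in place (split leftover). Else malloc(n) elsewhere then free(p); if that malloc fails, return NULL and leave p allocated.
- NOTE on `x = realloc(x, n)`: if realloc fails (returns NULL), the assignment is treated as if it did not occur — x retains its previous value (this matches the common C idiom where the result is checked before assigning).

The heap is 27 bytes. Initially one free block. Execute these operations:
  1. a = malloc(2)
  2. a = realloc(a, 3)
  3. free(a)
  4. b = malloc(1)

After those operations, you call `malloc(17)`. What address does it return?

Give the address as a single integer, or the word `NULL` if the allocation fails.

Answer: 1

Derivation:
Op 1: a = malloc(2) -> a = 0; heap: [0-1 ALLOC][2-26 FREE]
Op 2: a = realloc(a, 3) -> a = 0; heap: [0-2 ALLOC][3-26 FREE]
Op 3: free(a) -> (freed a); heap: [0-26 FREE]
Op 4: b = malloc(1) -> b = 0; heap: [0-0 ALLOC][1-26 FREE]
malloc(17): first-fit scan over [0-0 ALLOC][1-26 FREE] -> 1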